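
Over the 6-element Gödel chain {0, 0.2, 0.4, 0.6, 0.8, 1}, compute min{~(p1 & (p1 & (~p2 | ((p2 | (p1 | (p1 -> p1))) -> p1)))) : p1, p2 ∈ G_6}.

The minimum is attained at p1 = 0.2, p2 = 0:
  ~p2: Gödel ¬ of 0 = 1 (operand is 0)
  (p1 -> p1): 0.2 ≤ 0.2, so result = 1
  (p1 | (p1 -> p1)) = max(0.2, 1) = 1
  (p2 | (p1 | (p1 -> p1))) = max(0, 1) = 1
  ((p2 | (p1 | (p1 -> p1))) -> p1): 1 > 0.2, so result = 0.2
  (~p2 | ((p2 | (p1 | (p1 -> p1))) -> p1)) = max(1, 0.2) = 1
  (p1 & (~p2 | ((p2 | (p1 | (p1 -> p1))) -> p1))) = min(0.2, 1) = 0.2
  (p1 & (p1 & (~p2 | ((p2 | (p1 | (p1 -> p1))) -> p1)))) = min(0.2, 0.2) = 0.2
  ~(p1 & (p1 & (~p2 | ((p2 | (p1 | (p1 -> p1))) -> p1)))): Gödel ¬ of 0.2 = 0 (operand ≠ 0)
Checking all 36 assignments confirms none give a value below 0.00.

0.00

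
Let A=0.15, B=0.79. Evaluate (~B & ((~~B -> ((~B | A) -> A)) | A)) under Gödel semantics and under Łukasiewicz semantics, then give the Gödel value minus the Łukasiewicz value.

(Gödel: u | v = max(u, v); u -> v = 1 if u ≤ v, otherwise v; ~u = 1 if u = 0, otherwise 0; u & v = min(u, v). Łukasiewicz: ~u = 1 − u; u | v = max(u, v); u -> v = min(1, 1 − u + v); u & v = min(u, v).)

-0.21

Gödel evaluation:
  ~B: Gödel ¬ of 0.79 = 0 (operand ≠ 0)
  ~B: Gödel ¬ of 0.79 = 0 (operand ≠ 0)
  ~~B: Gödel ¬ of 0 = 1 (operand is 0)
  ~B: Gödel ¬ of 0.79 = 0 (operand ≠ 0)
  (~B | A) = max(0, 0.15) = 0.15
  ((~B | A) -> A): 0.15 ≤ 0.15, so result = 1
  (~~B -> ((~B | A) -> A)): 1 ≤ 1, so result = 1
  ((~~B -> ((~B | A) -> A)) | A) = max(1, 0.15) = 1
  (~B & ((~~B -> ((~B | A) -> A)) | A)) = min(0, 1) = 0
  Gödel value = 0
Łukasiewicz evaluation:
  ~B: Łukasiewicz ¬ gives 1 − 0.79 = 0.21
  ~B: Łukasiewicz ¬ gives 1 − 0.79 = 0.21
  ~~B: Łukasiewicz ¬ gives 1 − 0.21 = 0.79
  ~B: Łukasiewicz ¬ gives 1 − 0.79 = 0.21
  (~B | A) = max(0.21, 0.15) = 0.21
  ((~B | A) -> A): min(1, 1 − 0.21 + 0.15) = 0.94
  (~~B -> ((~B | A) -> A)): min(1, 1 − 0.79 + 0.94) = 1
  ((~~B -> ((~B | A) -> A)) | A) = max(1, 0.15) = 1
  (~B & ((~~B -> ((~B | A) -> A)) | A)) = min(0.21, 1) = 0.21
  Łukasiewicz value = 0.21
Difference: 0 − 0.21 = -0.21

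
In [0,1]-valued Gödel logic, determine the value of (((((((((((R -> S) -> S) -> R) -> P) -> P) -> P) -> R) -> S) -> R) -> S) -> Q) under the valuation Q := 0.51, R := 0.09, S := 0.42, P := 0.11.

0.51

(R -> S): 0.09 ≤ 0.42, so result = 1
((R -> S) -> S): 1 > 0.42, so result = 0.42
(((R -> S) -> S) -> R): 0.42 > 0.09, so result = 0.09
((((R -> S) -> S) -> R) -> P): 0.09 ≤ 0.11, so result = 1
(((((R -> S) -> S) -> R) -> P) -> P): 1 > 0.11, so result = 0.11
((((((R -> S) -> S) -> R) -> P) -> P) -> P): 0.11 ≤ 0.11, so result = 1
(((((((R -> S) -> S) -> R) -> P) -> P) -> P) -> R): 1 > 0.09, so result = 0.09
((((((((R -> S) -> S) -> R) -> P) -> P) -> P) -> R) -> S): 0.09 ≤ 0.42, so result = 1
(((((((((R -> S) -> S) -> R) -> P) -> P) -> P) -> R) -> S) -> R): 1 > 0.09, so result = 0.09
((((((((((R -> S) -> S) -> R) -> P) -> P) -> P) -> R) -> S) -> R) -> S): 0.09 ≤ 0.42, so result = 1
(((((((((((R -> S) -> S) -> R) -> P) -> P) -> P) -> R) -> S) -> R) -> S) -> Q): 1 > 0.51, so result = 0.51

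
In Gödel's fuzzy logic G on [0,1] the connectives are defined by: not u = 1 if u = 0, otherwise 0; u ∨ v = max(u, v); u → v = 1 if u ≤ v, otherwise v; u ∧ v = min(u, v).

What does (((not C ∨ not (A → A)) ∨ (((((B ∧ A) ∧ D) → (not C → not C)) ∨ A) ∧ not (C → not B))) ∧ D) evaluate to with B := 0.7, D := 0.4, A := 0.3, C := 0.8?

0.40

not C: Gödel ¬ of 0.8 = 0 (operand ≠ 0)
(A → A): 0.3 ≤ 0.3, so result = 1
not (A → A): Gödel ¬ of 1 = 0 (operand ≠ 0)
(not C ∨ not (A → A)) = max(0, 0) = 0
(B ∧ A) = min(0.7, 0.3) = 0.3
((B ∧ A) ∧ D) = min(0.3, 0.4) = 0.3
not C: Gödel ¬ of 0.8 = 0 (operand ≠ 0)
not C: Gödel ¬ of 0.8 = 0 (operand ≠ 0)
(not C → not C): 0 ≤ 0, so result = 1
(((B ∧ A) ∧ D) → (not C → not C)): 0.3 ≤ 1, so result = 1
((((B ∧ A) ∧ D) → (not C → not C)) ∨ A) = max(1, 0.3) = 1
not B: Gödel ¬ of 0.7 = 0 (operand ≠ 0)
(C → not B): 0.8 > 0, so result = 0
not (C → not B): Gödel ¬ of 0 = 1 (operand is 0)
(((((B ∧ A) ∧ D) → (not C → not C)) ∨ A) ∧ not (C → not B)) = min(1, 1) = 1
((not C ∨ not (A → A)) ∨ (((((B ∧ A) ∧ D) → (not C → not C)) ∨ A) ∧ not (C → not B))) = max(0, 1) = 1
(((not C ∨ not (A → A)) ∨ (((((B ∧ A) ∧ D) → (not C → not C)) ∨ A) ∧ not (C → not B))) ∧ D) = min(1, 0.4) = 0.4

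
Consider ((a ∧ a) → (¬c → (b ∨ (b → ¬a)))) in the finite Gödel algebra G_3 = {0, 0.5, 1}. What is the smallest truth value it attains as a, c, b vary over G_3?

The minimum is attained at a = 1, c = 0, b = 0.5:
  (a ∧ a) = min(1, 1) = 1
  ¬c: Gödel ¬ of 0 = 1 (operand is 0)
  ¬a: Gödel ¬ of 1 = 0 (operand ≠ 0)
  (b → ¬a): 0.5 > 0, so result = 0
  (b ∨ (b → ¬a)) = max(0.5, 0) = 0.5
  (¬c → (b ∨ (b → ¬a))): 1 > 0.5, so result = 0.5
  ((a ∧ a) → (¬c → (b ∨ (b → ¬a)))): 1 > 0.5, so result = 0.5
Checking all 27 assignments confirms none give a value below 0.50.

0.50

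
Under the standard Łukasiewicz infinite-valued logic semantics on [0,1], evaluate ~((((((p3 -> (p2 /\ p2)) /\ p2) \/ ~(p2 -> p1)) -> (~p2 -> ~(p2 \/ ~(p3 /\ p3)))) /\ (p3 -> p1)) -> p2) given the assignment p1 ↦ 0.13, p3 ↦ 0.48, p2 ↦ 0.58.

(p2 /\ p2) = min(0.58, 0.58) = 0.58
(p3 -> (p2 /\ p2)): min(1, 1 − 0.48 + 0.58) = 1
((p3 -> (p2 /\ p2)) /\ p2) = min(1, 0.58) = 0.58
(p2 -> p1): min(1, 1 − 0.58 + 0.13) = 0.55
~(p2 -> p1): Łukasiewicz ¬ gives 1 − 0.55 = 0.45
(((p3 -> (p2 /\ p2)) /\ p2) \/ ~(p2 -> p1)) = max(0.58, 0.45) = 0.58
~p2: Łukasiewicz ¬ gives 1 − 0.58 = 0.42
(p3 /\ p3) = min(0.48, 0.48) = 0.48
~(p3 /\ p3): Łukasiewicz ¬ gives 1 − 0.48 = 0.52
(p2 \/ ~(p3 /\ p3)) = max(0.58, 0.52) = 0.58
~(p2 \/ ~(p3 /\ p3)): Łukasiewicz ¬ gives 1 − 0.58 = 0.42
(~p2 -> ~(p2 \/ ~(p3 /\ p3))): min(1, 1 − 0.42 + 0.42) = 1
((((p3 -> (p2 /\ p2)) /\ p2) \/ ~(p2 -> p1)) -> (~p2 -> ~(p2 \/ ~(p3 /\ p3)))): min(1, 1 − 0.58 + 1) = 1
(p3 -> p1): min(1, 1 − 0.48 + 0.13) = 0.65
(((((p3 -> (p2 /\ p2)) /\ p2) \/ ~(p2 -> p1)) -> (~p2 -> ~(p2 \/ ~(p3 /\ p3)))) /\ (p3 -> p1)) = min(1, 0.65) = 0.65
((((((p3 -> (p2 /\ p2)) /\ p2) \/ ~(p2 -> p1)) -> (~p2 -> ~(p2 \/ ~(p3 /\ p3)))) /\ (p3 -> p1)) -> p2): min(1, 1 − 0.65 + 0.58) = 0.93
~((((((p3 -> (p2 /\ p2)) /\ p2) \/ ~(p2 -> p1)) -> (~p2 -> ~(p2 \/ ~(p3 /\ p3)))) /\ (p3 -> p1)) -> p2): Łukasiewicz ¬ gives 1 − 0.93 = 0.07

0.07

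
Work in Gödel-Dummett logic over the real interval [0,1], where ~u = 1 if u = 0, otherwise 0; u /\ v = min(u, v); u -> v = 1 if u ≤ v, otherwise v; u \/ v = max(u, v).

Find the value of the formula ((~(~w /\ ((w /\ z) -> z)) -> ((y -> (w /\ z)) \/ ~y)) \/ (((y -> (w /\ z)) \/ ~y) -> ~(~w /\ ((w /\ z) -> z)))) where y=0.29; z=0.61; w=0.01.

1.00

~w: Gödel ¬ of 0.01 = 0 (operand ≠ 0)
(w /\ z) = min(0.01, 0.61) = 0.01
((w /\ z) -> z): 0.01 ≤ 0.61, so result = 1
(~w /\ ((w /\ z) -> z)) = min(0, 1) = 0
~(~w /\ ((w /\ z) -> z)): Gödel ¬ of 0 = 1 (operand is 0)
(w /\ z) = min(0.01, 0.61) = 0.01
(y -> (w /\ z)): 0.29 > 0.01, so result = 0.01
~y: Gödel ¬ of 0.29 = 0 (operand ≠ 0)
((y -> (w /\ z)) \/ ~y) = max(0.01, 0) = 0.01
(~(~w /\ ((w /\ z) -> z)) -> ((y -> (w /\ z)) \/ ~y)): 1 > 0.01, so result = 0.01
(w /\ z) = min(0.01, 0.61) = 0.01
(y -> (w /\ z)): 0.29 > 0.01, so result = 0.01
~y: Gödel ¬ of 0.29 = 0 (operand ≠ 0)
((y -> (w /\ z)) \/ ~y) = max(0.01, 0) = 0.01
~w: Gödel ¬ of 0.01 = 0 (operand ≠ 0)
(w /\ z) = min(0.01, 0.61) = 0.01
((w /\ z) -> z): 0.01 ≤ 0.61, so result = 1
(~w /\ ((w /\ z) -> z)) = min(0, 1) = 0
~(~w /\ ((w /\ z) -> z)): Gödel ¬ of 0 = 1 (operand is 0)
(((y -> (w /\ z)) \/ ~y) -> ~(~w /\ ((w /\ z) -> z))): 0.01 ≤ 1, so result = 1
((~(~w /\ ((w /\ z) -> z)) -> ((y -> (w /\ z)) \/ ~y)) \/ (((y -> (w /\ z)) \/ ~y) -> ~(~w /\ ((w /\ z) -> z)))) = max(0.01, 1) = 1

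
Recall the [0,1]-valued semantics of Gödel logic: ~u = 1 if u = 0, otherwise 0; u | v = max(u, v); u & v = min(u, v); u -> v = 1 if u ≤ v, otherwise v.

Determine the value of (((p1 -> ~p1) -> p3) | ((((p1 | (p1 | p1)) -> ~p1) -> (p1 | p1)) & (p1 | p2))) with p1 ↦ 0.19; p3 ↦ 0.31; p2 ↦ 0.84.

1.00

~p1: Gödel ¬ of 0.19 = 0 (operand ≠ 0)
(p1 -> ~p1): 0.19 > 0, so result = 0
((p1 -> ~p1) -> p3): 0 ≤ 0.31, so result = 1
(p1 | p1) = max(0.19, 0.19) = 0.19
(p1 | (p1 | p1)) = max(0.19, 0.19) = 0.19
~p1: Gödel ¬ of 0.19 = 0 (operand ≠ 0)
((p1 | (p1 | p1)) -> ~p1): 0.19 > 0, so result = 0
(p1 | p1) = max(0.19, 0.19) = 0.19
(((p1 | (p1 | p1)) -> ~p1) -> (p1 | p1)): 0 ≤ 0.19, so result = 1
(p1 | p2) = max(0.19, 0.84) = 0.84
((((p1 | (p1 | p1)) -> ~p1) -> (p1 | p1)) & (p1 | p2)) = min(1, 0.84) = 0.84
(((p1 -> ~p1) -> p3) | ((((p1 | (p1 | p1)) -> ~p1) -> (p1 | p1)) & (p1 | p2))) = max(1, 0.84) = 1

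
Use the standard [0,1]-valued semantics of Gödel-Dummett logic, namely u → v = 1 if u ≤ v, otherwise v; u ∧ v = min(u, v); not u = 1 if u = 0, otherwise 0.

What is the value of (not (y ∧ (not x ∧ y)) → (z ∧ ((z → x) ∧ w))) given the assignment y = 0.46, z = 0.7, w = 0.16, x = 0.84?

0.16

not x: Gödel ¬ of 0.84 = 0 (operand ≠ 0)
(not x ∧ y) = min(0, 0.46) = 0
(y ∧ (not x ∧ y)) = min(0.46, 0) = 0
not (y ∧ (not x ∧ y)): Gödel ¬ of 0 = 1 (operand is 0)
(z → x): 0.7 ≤ 0.84, so result = 1
((z → x) ∧ w) = min(1, 0.16) = 0.16
(z ∧ ((z → x) ∧ w)) = min(0.7, 0.16) = 0.16
(not (y ∧ (not x ∧ y)) → (z ∧ ((z → x) ∧ w))): 1 > 0.16, so result = 0.16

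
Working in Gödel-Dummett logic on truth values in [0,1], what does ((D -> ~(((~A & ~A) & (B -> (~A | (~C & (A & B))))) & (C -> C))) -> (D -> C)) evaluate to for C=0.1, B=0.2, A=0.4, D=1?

0.10

~A: Gödel ¬ of 0.4 = 0 (operand ≠ 0)
~A: Gödel ¬ of 0.4 = 0 (operand ≠ 0)
(~A & ~A) = min(0, 0) = 0
~A: Gödel ¬ of 0.4 = 0 (operand ≠ 0)
~C: Gödel ¬ of 0.1 = 0 (operand ≠ 0)
(A & B) = min(0.4, 0.2) = 0.2
(~C & (A & B)) = min(0, 0.2) = 0
(~A | (~C & (A & B))) = max(0, 0) = 0
(B -> (~A | (~C & (A & B)))): 0.2 > 0, so result = 0
((~A & ~A) & (B -> (~A | (~C & (A & B))))) = min(0, 0) = 0
(C -> C): 0.1 ≤ 0.1, so result = 1
(((~A & ~A) & (B -> (~A | (~C & (A & B))))) & (C -> C)) = min(0, 1) = 0
~(((~A & ~A) & (B -> (~A | (~C & (A & B))))) & (C -> C)): Gödel ¬ of 0 = 1 (operand is 0)
(D -> ~(((~A & ~A) & (B -> (~A | (~C & (A & B))))) & (C -> C))): 1 ≤ 1, so result = 1
(D -> C): 1 > 0.1, so result = 0.1
((D -> ~(((~A & ~A) & (B -> (~A | (~C & (A & B))))) & (C -> C))) -> (D -> C)): 1 > 0.1, so result = 0.1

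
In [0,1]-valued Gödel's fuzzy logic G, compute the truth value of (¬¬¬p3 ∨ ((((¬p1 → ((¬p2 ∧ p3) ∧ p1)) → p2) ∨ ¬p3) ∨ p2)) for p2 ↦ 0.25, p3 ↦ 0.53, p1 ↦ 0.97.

¬p3: Gödel ¬ of 0.53 = 0 (operand ≠ 0)
¬¬p3: Gödel ¬ of 0 = 1 (operand is 0)
¬¬¬p3: Gödel ¬ of 1 = 0 (operand ≠ 0)
¬p1: Gödel ¬ of 0.97 = 0 (operand ≠ 0)
¬p2: Gödel ¬ of 0.25 = 0 (operand ≠ 0)
(¬p2 ∧ p3) = min(0, 0.53) = 0
((¬p2 ∧ p3) ∧ p1) = min(0, 0.97) = 0
(¬p1 → ((¬p2 ∧ p3) ∧ p1)): 0 ≤ 0, so result = 1
((¬p1 → ((¬p2 ∧ p3) ∧ p1)) → p2): 1 > 0.25, so result = 0.25
¬p3: Gödel ¬ of 0.53 = 0 (operand ≠ 0)
(((¬p1 → ((¬p2 ∧ p3) ∧ p1)) → p2) ∨ ¬p3) = max(0.25, 0) = 0.25
((((¬p1 → ((¬p2 ∧ p3) ∧ p1)) → p2) ∨ ¬p3) ∨ p2) = max(0.25, 0.25) = 0.25
(¬¬¬p3 ∨ ((((¬p1 → ((¬p2 ∧ p3) ∧ p1)) → p2) ∨ ¬p3) ∨ p2)) = max(0, 0.25) = 0.25

0.25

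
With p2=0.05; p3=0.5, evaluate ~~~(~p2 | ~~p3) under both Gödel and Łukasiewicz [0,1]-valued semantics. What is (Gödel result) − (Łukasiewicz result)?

Gödel evaluation:
  ~p2: Gödel ¬ of 0.05 = 0 (operand ≠ 0)
  ~p3: Gödel ¬ of 0.5 = 0 (operand ≠ 0)
  ~~p3: Gödel ¬ of 0 = 1 (operand is 0)
  (~p2 | ~~p3) = max(0, 1) = 1
  ~(~p2 | ~~p3): Gödel ¬ of 1 = 0 (operand ≠ 0)
  ~~(~p2 | ~~p3): Gödel ¬ of 0 = 1 (operand is 0)
  ~~~(~p2 | ~~p3): Gödel ¬ of 1 = 0 (operand ≠ 0)
  Gödel value = 0
Łukasiewicz evaluation:
  ~p2: Łukasiewicz ¬ gives 1 − 0.05 = 0.95
  ~p3: Łukasiewicz ¬ gives 1 − 0.5 = 0.5
  ~~p3: Łukasiewicz ¬ gives 1 − 0.5 = 0.5
  (~p2 | ~~p3) = max(0.95, 0.5) = 0.95
  ~(~p2 | ~~p3): Łukasiewicz ¬ gives 1 − 0.95 = 0.05
  ~~(~p2 | ~~p3): Łukasiewicz ¬ gives 1 − 0.05 = 0.95
  ~~~(~p2 | ~~p3): Łukasiewicz ¬ gives 1 − 0.95 = 0.05
  Łukasiewicz value = 0.05
Difference: 0 − 0.05 = -0.05

-0.05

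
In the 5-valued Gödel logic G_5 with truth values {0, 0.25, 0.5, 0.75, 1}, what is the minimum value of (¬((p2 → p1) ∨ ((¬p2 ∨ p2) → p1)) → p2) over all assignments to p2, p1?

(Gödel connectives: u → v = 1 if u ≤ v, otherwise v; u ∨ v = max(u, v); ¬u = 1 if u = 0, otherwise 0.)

0.25

The minimum is attained at p2 = 0.25, p1 = 0:
  (p2 → p1): 0.25 > 0, so result = 0
  ¬p2: Gödel ¬ of 0.25 = 0 (operand ≠ 0)
  (¬p2 ∨ p2) = max(0, 0.25) = 0.25
  ((¬p2 ∨ p2) → p1): 0.25 > 0, so result = 0
  ((p2 → p1) ∨ ((¬p2 ∨ p2) → p1)) = max(0, 0) = 0
  ¬((p2 → p1) ∨ ((¬p2 ∨ p2) → p1)): Gödel ¬ of 0 = 1 (operand is 0)
  (¬((p2 → p1) ∨ ((¬p2 ∨ p2) → p1)) → p2): 1 > 0.25, so result = 0.25
Checking all 25 assignments confirms none give a value below 0.25.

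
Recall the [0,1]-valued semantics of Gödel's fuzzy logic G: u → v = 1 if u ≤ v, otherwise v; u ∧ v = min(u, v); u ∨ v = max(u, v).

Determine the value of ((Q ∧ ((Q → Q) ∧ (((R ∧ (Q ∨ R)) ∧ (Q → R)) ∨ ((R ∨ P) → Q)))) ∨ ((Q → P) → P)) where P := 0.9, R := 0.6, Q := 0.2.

0.90

(Q → Q): 0.2 ≤ 0.2, so result = 1
(Q ∨ R) = max(0.2, 0.6) = 0.6
(R ∧ (Q ∨ R)) = min(0.6, 0.6) = 0.6
(Q → R): 0.2 ≤ 0.6, so result = 1
((R ∧ (Q ∨ R)) ∧ (Q → R)) = min(0.6, 1) = 0.6
(R ∨ P) = max(0.6, 0.9) = 0.9
((R ∨ P) → Q): 0.9 > 0.2, so result = 0.2
(((R ∧ (Q ∨ R)) ∧ (Q → R)) ∨ ((R ∨ P) → Q)) = max(0.6, 0.2) = 0.6
((Q → Q) ∧ (((R ∧ (Q ∨ R)) ∧ (Q → R)) ∨ ((R ∨ P) → Q))) = min(1, 0.6) = 0.6
(Q ∧ ((Q → Q) ∧ (((R ∧ (Q ∨ R)) ∧ (Q → R)) ∨ ((R ∨ P) → Q)))) = min(0.2, 0.6) = 0.2
(Q → P): 0.2 ≤ 0.9, so result = 1
((Q → P) → P): 1 > 0.9, so result = 0.9
((Q ∧ ((Q → Q) ∧ (((R ∧ (Q ∨ R)) ∧ (Q → R)) ∨ ((R ∨ P) → Q)))) ∨ ((Q → P) → P)) = max(0.2, 0.9) = 0.9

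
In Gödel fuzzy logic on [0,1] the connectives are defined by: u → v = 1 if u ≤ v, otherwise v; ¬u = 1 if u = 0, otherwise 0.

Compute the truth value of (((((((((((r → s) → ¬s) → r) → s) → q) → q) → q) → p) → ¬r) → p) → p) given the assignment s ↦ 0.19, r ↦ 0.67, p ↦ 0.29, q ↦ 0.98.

0.29

(r → s): 0.67 > 0.19, so result = 0.19
¬s: Gödel ¬ of 0.19 = 0 (operand ≠ 0)
((r → s) → ¬s): 0.19 > 0, so result = 0
(((r → s) → ¬s) → r): 0 ≤ 0.67, so result = 1
((((r → s) → ¬s) → r) → s): 1 > 0.19, so result = 0.19
(((((r → s) → ¬s) → r) → s) → q): 0.19 ≤ 0.98, so result = 1
((((((r → s) → ¬s) → r) → s) → q) → q): 1 > 0.98, so result = 0.98
(((((((r → s) → ¬s) → r) → s) → q) → q) → q): 0.98 ≤ 0.98, so result = 1
((((((((r → s) → ¬s) → r) → s) → q) → q) → q) → p): 1 > 0.29, so result = 0.29
¬r: Gödel ¬ of 0.67 = 0 (operand ≠ 0)
(((((((((r → s) → ¬s) → r) → s) → q) → q) → q) → p) → ¬r): 0.29 > 0, so result = 0
((((((((((r → s) → ¬s) → r) → s) → q) → q) → q) → p) → ¬r) → p): 0 ≤ 0.29, so result = 1
(((((((((((r → s) → ¬s) → r) → s) → q) → q) → q) → p) → ¬r) → p) → p): 1 > 0.29, so result = 0.29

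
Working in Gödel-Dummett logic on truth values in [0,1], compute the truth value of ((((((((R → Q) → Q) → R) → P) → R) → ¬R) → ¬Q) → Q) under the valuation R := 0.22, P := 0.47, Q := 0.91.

0.91

(R → Q): 0.22 ≤ 0.91, so result = 1
((R → Q) → Q): 1 > 0.91, so result = 0.91
(((R → Q) → Q) → R): 0.91 > 0.22, so result = 0.22
((((R → Q) → Q) → R) → P): 0.22 ≤ 0.47, so result = 1
(((((R → Q) → Q) → R) → P) → R): 1 > 0.22, so result = 0.22
¬R: Gödel ¬ of 0.22 = 0 (operand ≠ 0)
((((((R → Q) → Q) → R) → P) → R) → ¬R): 0.22 > 0, so result = 0
¬Q: Gödel ¬ of 0.91 = 0 (operand ≠ 0)
(((((((R → Q) → Q) → R) → P) → R) → ¬R) → ¬Q): 0 ≤ 0, so result = 1
((((((((R → Q) → Q) → R) → P) → R) → ¬R) → ¬Q) → Q): 1 > 0.91, so result = 0.91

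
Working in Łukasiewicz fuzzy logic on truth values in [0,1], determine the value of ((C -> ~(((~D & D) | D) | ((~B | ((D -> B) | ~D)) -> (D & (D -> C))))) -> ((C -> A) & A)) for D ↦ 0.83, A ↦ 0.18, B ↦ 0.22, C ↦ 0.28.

~D: Łukasiewicz ¬ gives 1 − 0.83 = 0.17
(~D & D) = min(0.17, 0.83) = 0.17
((~D & D) | D) = max(0.17, 0.83) = 0.83
~B: Łukasiewicz ¬ gives 1 − 0.22 = 0.78
(D -> B): min(1, 1 − 0.83 + 0.22) = 0.39
~D: Łukasiewicz ¬ gives 1 − 0.83 = 0.17
((D -> B) | ~D) = max(0.39, 0.17) = 0.39
(~B | ((D -> B) | ~D)) = max(0.78, 0.39) = 0.78
(D -> C): min(1, 1 − 0.83 + 0.28) = 0.45
(D & (D -> C)) = min(0.83, 0.45) = 0.45
((~B | ((D -> B) | ~D)) -> (D & (D -> C))): min(1, 1 − 0.78 + 0.45) = 0.67
(((~D & D) | D) | ((~B | ((D -> B) | ~D)) -> (D & (D -> C)))) = max(0.83, 0.67) = 0.83
~(((~D & D) | D) | ((~B | ((D -> B) | ~D)) -> (D & (D -> C)))): Łukasiewicz ¬ gives 1 − 0.83 = 0.17
(C -> ~(((~D & D) | D) | ((~B | ((D -> B) | ~D)) -> (D & (D -> C))))): min(1, 1 − 0.28 + 0.17) = 0.89
(C -> A): min(1, 1 − 0.28 + 0.18) = 0.9
((C -> A) & A) = min(0.9, 0.18) = 0.18
((C -> ~(((~D & D) | D) | ((~B | ((D -> B) | ~D)) -> (D & (D -> C))))) -> ((C -> A) & A)): min(1, 1 − 0.89 + 0.18) = 0.29

0.29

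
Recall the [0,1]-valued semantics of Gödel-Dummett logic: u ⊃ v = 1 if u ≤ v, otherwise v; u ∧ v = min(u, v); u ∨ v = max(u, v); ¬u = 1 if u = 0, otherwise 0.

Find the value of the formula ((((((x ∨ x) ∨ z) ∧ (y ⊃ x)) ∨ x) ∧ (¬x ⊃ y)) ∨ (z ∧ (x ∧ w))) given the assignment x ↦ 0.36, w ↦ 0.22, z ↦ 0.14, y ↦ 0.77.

0.36

(x ∨ x) = max(0.36, 0.36) = 0.36
((x ∨ x) ∨ z) = max(0.36, 0.14) = 0.36
(y ⊃ x): 0.77 > 0.36, so result = 0.36
(((x ∨ x) ∨ z) ∧ (y ⊃ x)) = min(0.36, 0.36) = 0.36
((((x ∨ x) ∨ z) ∧ (y ⊃ x)) ∨ x) = max(0.36, 0.36) = 0.36
¬x: Gödel ¬ of 0.36 = 0 (operand ≠ 0)
(¬x ⊃ y): 0 ≤ 0.77, so result = 1
(((((x ∨ x) ∨ z) ∧ (y ⊃ x)) ∨ x) ∧ (¬x ⊃ y)) = min(0.36, 1) = 0.36
(x ∧ w) = min(0.36, 0.22) = 0.22
(z ∧ (x ∧ w)) = min(0.14, 0.22) = 0.14
((((((x ∨ x) ∨ z) ∧ (y ⊃ x)) ∨ x) ∧ (¬x ⊃ y)) ∨ (z ∧ (x ∧ w))) = max(0.36, 0.14) = 0.36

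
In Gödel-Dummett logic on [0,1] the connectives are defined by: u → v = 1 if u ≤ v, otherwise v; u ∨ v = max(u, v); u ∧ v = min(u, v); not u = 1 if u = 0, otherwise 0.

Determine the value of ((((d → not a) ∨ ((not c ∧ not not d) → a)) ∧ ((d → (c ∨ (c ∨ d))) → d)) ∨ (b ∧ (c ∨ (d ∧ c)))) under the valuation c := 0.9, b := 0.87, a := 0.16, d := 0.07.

not a: Gödel ¬ of 0.16 = 0 (operand ≠ 0)
(d → not a): 0.07 > 0, so result = 0
not c: Gödel ¬ of 0.9 = 0 (operand ≠ 0)
not d: Gödel ¬ of 0.07 = 0 (operand ≠ 0)
not not d: Gödel ¬ of 0 = 1 (operand is 0)
(not c ∧ not not d) = min(0, 1) = 0
((not c ∧ not not d) → a): 0 ≤ 0.16, so result = 1
((d → not a) ∨ ((not c ∧ not not d) → a)) = max(0, 1) = 1
(c ∨ d) = max(0.9, 0.07) = 0.9
(c ∨ (c ∨ d)) = max(0.9, 0.9) = 0.9
(d → (c ∨ (c ∨ d))): 0.07 ≤ 0.9, so result = 1
((d → (c ∨ (c ∨ d))) → d): 1 > 0.07, so result = 0.07
(((d → not a) ∨ ((not c ∧ not not d) → a)) ∧ ((d → (c ∨ (c ∨ d))) → d)) = min(1, 0.07) = 0.07
(d ∧ c) = min(0.07, 0.9) = 0.07
(c ∨ (d ∧ c)) = max(0.9, 0.07) = 0.9
(b ∧ (c ∨ (d ∧ c))) = min(0.87, 0.9) = 0.87
((((d → not a) ∨ ((not c ∧ not not d) → a)) ∧ ((d → (c ∨ (c ∨ d))) → d)) ∨ (b ∧ (c ∨ (d ∧ c)))) = max(0.07, 0.87) = 0.87

0.87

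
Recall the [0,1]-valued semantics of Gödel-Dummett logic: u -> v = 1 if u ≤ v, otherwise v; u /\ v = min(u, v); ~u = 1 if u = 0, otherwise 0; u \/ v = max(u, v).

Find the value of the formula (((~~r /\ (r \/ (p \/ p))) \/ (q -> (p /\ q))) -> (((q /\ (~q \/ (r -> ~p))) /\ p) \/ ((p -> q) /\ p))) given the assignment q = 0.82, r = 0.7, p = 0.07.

~r: Gödel ¬ of 0.7 = 0 (operand ≠ 0)
~~r: Gödel ¬ of 0 = 1 (operand is 0)
(p \/ p) = max(0.07, 0.07) = 0.07
(r \/ (p \/ p)) = max(0.7, 0.07) = 0.7
(~~r /\ (r \/ (p \/ p))) = min(1, 0.7) = 0.7
(p /\ q) = min(0.07, 0.82) = 0.07
(q -> (p /\ q)): 0.82 > 0.07, so result = 0.07
((~~r /\ (r \/ (p \/ p))) \/ (q -> (p /\ q))) = max(0.7, 0.07) = 0.7
~q: Gödel ¬ of 0.82 = 0 (operand ≠ 0)
~p: Gödel ¬ of 0.07 = 0 (operand ≠ 0)
(r -> ~p): 0.7 > 0, so result = 0
(~q \/ (r -> ~p)) = max(0, 0) = 0
(q /\ (~q \/ (r -> ~p))) = min(0.82, 0) = 0
((q /\ (~q \/ (r -> ~p))) /\ p) = min(0, 0.07) = 0
(p -> q): 0.07 ≤ 0.82, so result = 1
((p -> q) /\ p) = min(1, 0.07) = 0.07
(((q /\ (~q \/ (r -> ~p))) /\ p) \/ ((p -> q) /\ p)) = max(0, 0.07) = 0.07
(((~~r /\ (r \/ (p \/ p))) \/ (q -> (p /\ q))) -> (((q /\ (~q \/ (r -> ~p))) /\ p) \/ ((p -> q) /\ p))): 0.7 > 0.07, so result = 0.07

0.07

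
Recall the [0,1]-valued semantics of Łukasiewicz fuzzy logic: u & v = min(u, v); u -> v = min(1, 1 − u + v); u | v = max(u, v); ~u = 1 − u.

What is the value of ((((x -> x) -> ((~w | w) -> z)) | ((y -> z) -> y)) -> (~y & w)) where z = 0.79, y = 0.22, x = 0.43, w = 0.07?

(x -> x): min(1, 1 − 0.43 + 0.43) = 1
~w: Łukasiewicz ¬ gives 1 − 0.07 = 0.93
(~w | w) = max(0.93, 0.07) = 0.93
((~w | w) -> z): min(1, 1 − 0.93 + 0.79) = 0.86
((x -> x) -> ((~w | w) -> z)): min(1, 1 − 1 + 0.86) = 0.86
(y -> z): min(1, 1 − 0.22 + 0.79) = 1
((y -> z) -> y): min(1, 1 − 1 + 0.22) = 0.22
(((x -> x) -> ((~w | w) -> z)) | ((y -> z) -> y)) = max(0.86, 0.22) = 0.86
~y: Łukasiewicz ¬ gives 1 − 0.22 = 0.78
(~y & w) = min(0.78, 0.07) = 0.07
((((x -> x) -> ((~w | w) -> z)) | ((y -> z) -> y)) -> (~y & w)): min(1, 1 − 0.86 + 0.07) = 0.21

0.21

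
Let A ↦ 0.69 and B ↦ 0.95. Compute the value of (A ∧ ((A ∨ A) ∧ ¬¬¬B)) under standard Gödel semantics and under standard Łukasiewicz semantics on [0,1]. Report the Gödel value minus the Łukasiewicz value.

-0.05

Gödel evaluation:
  (A ∨ A) = max(0.69, 0.69) = 0.69
  ¬B: Gödel ¬ of 0.95 = 0 (operand ≠ 0)
  ¬¬B: Gödel ¬ of 0 = 1 (operand is 0)
  ¬¬¬B: Gödel ¬ of 1 = 0 (operand ≠ 0)
  ((A ∨ A) ∧ ¬¬¬B) = min(0.69, 0) = 0
  (A ∧ ((A ∨ A) ∧ ¬¬¬B)) = min(0.69, 0) = 0
  Gödel value = 0
Łukasiewicz evaluation:
  (A ∨ A) = max(0.69, 0.69) = 0.69
  ¬B: Łukasiewicz ¬ gives 1 − 0.95 = 0.05
  ¬¬B: Łukasiewicz ¬ gives 1 − 0.05 = 0.95
  ¬¬¬B: Łukasiewicz ¬ gives 1 − 0.95 = 0.05
  ((A ∨ A) ∧ ¬¬¬B) = min(0.69, 0.05) = 0.05
  (A ∧ ((A ∨ A) ∧ ¬¬¬B)) = min(0.69, 0.05) = 0.05
  Łukasiewicz value = 0.05
Difference: 0 − 0.05 = -0.05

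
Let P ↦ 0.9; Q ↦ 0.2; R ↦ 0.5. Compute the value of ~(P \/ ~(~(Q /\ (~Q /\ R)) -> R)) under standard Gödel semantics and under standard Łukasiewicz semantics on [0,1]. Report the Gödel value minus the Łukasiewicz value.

-0.10

Gödel evaluation:
  ~Q: Gödel ¬ of 0.2 = 0 (operand ≠ 0)
  (~Q /\ R) = min(0, 0.5) = 0
  (Q /\ (~Q /\ R)) = min(0.2, 0) = 0
  ~(Q /\ (~Q /\ R)): Gödel ¬ of 0 = 1 (operand is 0)
  (~(Q /\ (~Q /\ R)) -> R): 1 > 0.5, so result = 0.5
  ~(~(Q /\ (~Q /\ R)) -> R): Gödel ¬ of 0.5 = 0 (operand ≠ 0)
  (P \/ ~(~(Q /\ (~Q /\ R)) -> R)) = max(0.9, 0) = 0.9
  ~(P \/ ~(~(Q /\ (~Q /\ R)) -> R)): Gödel ¬ of 0.9 = 0 (operand ≠ 0)
  Gödel value = 0
Łukasiewicz evaluation:
  ~Q: Łukasiewicz ¬ gives 1 − 0.2 = 0.8
  (~Q /\ R) = min(0.8, 0.5) = 0.5
  (Q /\ (~Q /\ R)) = min(0.2, 0.5) = 0.2
  ~(Q /\ (~Q /\ R)): Łukasiewicz ¬ gives 1 − 0.2 = 0.8
  (~(Q /\ (~Q /\ R)) -> R): min(1, 1 − 0.8 + 0.5) = 0.7
  ~(~(Q /\ (~Q /\ R)) -> R): Łukasiewicz ¬ gives 1 − 0.7 = 0.3
  (P \/ ~(~(Q /\ (~Q /\ R)) -> R)) = max(0.9, 0.3) = 0.9
  ~(P \/ ~(~(Q /\ (~Q /\ R)) -> R)): Łukasiewicz ¬ gives 1 − 0.9 = 0.1
  Łukasiewicz value = 0.1
Difference: 0 − 0.1 = -0.10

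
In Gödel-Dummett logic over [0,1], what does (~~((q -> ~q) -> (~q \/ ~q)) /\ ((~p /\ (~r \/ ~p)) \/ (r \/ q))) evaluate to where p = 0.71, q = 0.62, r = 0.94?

~q: Gödel ¬ of 0.62 = 0 (operand ≠ 0)
(q -> ~q): 0.62 > 0, so result = 0
~q: Gödel ¬ of 0.62 = 0 (operand ≠ 0)
~q: Gödel ¬ of 0.62 = 0 (operand ≠ 0)
(~q \/ ~q) = max(0, 0) = 0
((q -> ~q) -> (~q \/ ~q)): 0 ≤ 0, so result = 1
~((q -> ~q) -> (~q \/ ~q)): Gödel ¬ of 1 = 0 (operand ≠ 0)
~~((q -> ~q) -> (~q \/ ~q)): Gödel ¬ of 0 = 1 (operand is 0)
~p: Gödel ¬ of 0.71 = 0 (operand ≠ 0)
~r: Gödel ¬ of 0.94 = 0 (operand ≠ 0)
~p: Gödel ¬ of 0.71 = 0 (operand ≠ 0)
(~r \/ ~p) = max(0, 0) = 0
(~p /\ (~r \/ ~p)) = min(0, 0) = 0
(r \/ q) = max(0.94, 0.62) = 0.94
((~p /\ (~r \/ ~p)) \/ (r \/ q)) = max(0, 0.94) = 0.94
(~~((q -> ~q) -> (~q \/ ~q)) /\ ((~p /\ (~r \/ ~p)) \/ (r \/ q))) = min(1, 0.94) = 0.94

0.94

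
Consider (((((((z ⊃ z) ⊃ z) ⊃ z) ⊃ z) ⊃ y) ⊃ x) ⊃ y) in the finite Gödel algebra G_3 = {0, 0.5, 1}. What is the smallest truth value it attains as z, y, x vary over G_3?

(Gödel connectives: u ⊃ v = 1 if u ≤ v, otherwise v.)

The minimum is attained at z = 0, y = 0, x = 0.5:
  (z ⊃ z): 0 ≤ 0, so result = 1
  ((z ⊃ z) ⊃ z): 1 > 0, so result = 0
  (((z ⊃ z) ⊃ z) ⊃ z): 0 ≤ 0, so result = 1
  ((((z ⊃ z) ⊃ z) ⊃ z) ⊃ z): 1 > 0, so result = 0
  (((((z ⊃ z) ⊃ z) ⊃ z) ⊃ z) ⊃ y): 0 ≤ 0, so result = 1
  ((((((z ⊃ z) ⊃ z) ⊃ z) ⊃ z) ⊃ y) ⊃ x): 1 > 0.5, so result = 0.5
  (((((((z ⊃ z) ⊃ z) ⊃ z) ⊃ z) ⊃ y) ⊃ x) ⊃ y): 0.5 > 0, so result = 0
Checking all 27 assignments confirms none give a value below 0.00.

0.00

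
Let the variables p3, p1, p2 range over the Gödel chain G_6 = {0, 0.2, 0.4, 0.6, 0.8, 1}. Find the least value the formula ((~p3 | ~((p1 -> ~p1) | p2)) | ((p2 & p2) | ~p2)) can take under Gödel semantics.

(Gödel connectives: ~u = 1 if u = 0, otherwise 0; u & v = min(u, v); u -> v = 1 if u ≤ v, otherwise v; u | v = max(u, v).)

0.20

The minimum is attained at p3 = 0.2, p1 = 0, p2 = 0.2:
  ~p3: Gödel ¬ of 0.2 = 0 (operand ≠ 0)
  ~p1: Gödel ¬ of 0 = 1 (operand is 0)
  (p1 -> ~p1): 0 ≤ 1, so result = 1
  ((p1 -> ~p1) | p2) = max(1, 0.2) = 1
  ~((p1 -> ~p1) | p2): Gödel ¬ of 1 = 0 (operand ≠ 0)
  (~p3 | ~((p1 -> ~p1) | p2)) = max(0, 0) = 0
  (p2 & p2) = min(0.2, 0.2) = 0.2
  ~p2: Gödel ¬ of 0.2 = 0 (operand ≠ 0)
  ((p2 & p2) | ~p2) = max(0.2, 0) = 0.2
  ((~p3 | ~((p1 -> ~p1) | p2)) | ((p2 & p2) | ~p2)) = max(0, 0.2) = 0.2
Checking all 216 assignments confirms none give a value below 0.20.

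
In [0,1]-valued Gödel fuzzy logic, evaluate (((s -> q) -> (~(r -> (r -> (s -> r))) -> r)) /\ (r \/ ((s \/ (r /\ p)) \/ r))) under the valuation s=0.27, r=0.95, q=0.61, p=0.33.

(s -> q): 0.27 ≤ 0.61, so result = 1
(s -> r): 0.27 ≤ 0.95, so result = 1
(r -> (s -> r)): 0.95 ≤ 1, so result = 1
(r -> (r -> (s -> r))): 0.95 ≤ 1, so result = 1
~(r -> (r -> (s -> r))): Gödel ¬ of 1 = 0 (operand ≠ 0)
(~(r -> (r -> (s -> r))) -> r): 0 ≤ 0.95, so result = 1
((s -> q) -> (~(r -> (r -> (s -> r))) -> r)): 1 ≤ 1, so result = 1
(r /\ p) = min(0.95, 0.33) = 0.33
(s \/ (r /\ p)) = max(0.27, 0.33) = 0.33
((s \/ (r /\ p)) \/ r) = max(0.33, 0.95) = 0.95
(r \/ ((s \/ (r /\ p)) \/ r)) = max(0.95, 0.95) = 0.95
(((s -> q) -> (~(r -> (r -> (s -> r))) -> r)) /\ (r \/ ((s \/ (r /\ p)) \/ r))) = min(1, 0.95) = 0.95

0.95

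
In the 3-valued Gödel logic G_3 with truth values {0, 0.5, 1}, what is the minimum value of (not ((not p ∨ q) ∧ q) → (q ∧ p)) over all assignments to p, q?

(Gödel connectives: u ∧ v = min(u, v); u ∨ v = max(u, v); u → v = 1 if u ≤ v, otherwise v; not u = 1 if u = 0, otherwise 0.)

0.00

The minimum is attained at p = 0, q = 0:
  not p: Gödel ¬ of 0 = 1 (operand is 0)
  (not p ∨ q) = max(1, 0) = 1
  ((not p ∨ q) ∧ q) = min(1, 0) = 0
  not ((not p ∨ q) ∧ q): Gödel ¬ of 0 = 1 (operand is 0)
  (q ∧ p) = min(0, 0) = 0
  (not ((not p ∨ q) ∧ q) → (q ∧ p)): 1 > 0, so result = 0
Checking all 9 assignments confirms none give a value below 0.00.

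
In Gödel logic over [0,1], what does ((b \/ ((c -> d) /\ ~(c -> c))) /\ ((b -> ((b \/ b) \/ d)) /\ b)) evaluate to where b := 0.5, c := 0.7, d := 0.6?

0.50

(c -> d): 0.7 > 0.6, so result = 0.6
(c -> c): 0.7 ≤ 0.7, so result = 1
~(c -> c): Gödel ¬ of 1 = 0 (operand ≠ 0)
((c -> d) /\ ~(c -> c)) = min(0.6, 0) = 0
(b \/ ((c -> d) /\ ~(c -> c))) = max(0.5, 0) = 0.5
(b \/ b) = max(0.5, 0.5) = 0.5
((b \/ b) \/ d) = max(0.5, 0.6) = 0.6
(b -> ((b \/ b) \/ d)): 0.5 ≤ 0.6, so result = 1
((b -> ((b \/ b) \/ d)) /\ b) = min(1, 0.5) = 0.5
((b \/ ((c -> d) /\ ~(c -> c))) /\ ((b -> ((b \/ b) \/ d)) /\ b)) = min(0.5, 0.5) = 0.5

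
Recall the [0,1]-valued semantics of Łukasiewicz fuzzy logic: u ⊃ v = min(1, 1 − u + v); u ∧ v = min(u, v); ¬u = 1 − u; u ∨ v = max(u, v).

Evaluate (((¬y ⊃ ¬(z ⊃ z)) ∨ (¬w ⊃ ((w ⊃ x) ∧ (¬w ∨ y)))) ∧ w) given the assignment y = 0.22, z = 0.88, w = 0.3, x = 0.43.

¬y: Łukasiewicz ¬ gives 1 − 0.22 = 0.78
(z ⊃ z): min(1, 1 − 0.88 + 0.88) = 1
¬(z ⊃ z): Łukasiewicz ¬ gives 1 − 1 = 0
(¬y ⊃ ¬(z ⊃ z)): min(1, 1 − 0.78 + 0) = 0.22
¬w: Łukasiewicz ¬ gives 1 − 0.3 = 0.7
(w ⊃ x): min(1, 1 − 0.3 + 0.43) = 1
¬w: Łukasiewicz ¬ gives 1 − 0.3 = 0.7
(¬w ∨ y) = max(0.7, 0.22) = 0.7
((w ⊃ x) ∧ (¬w ∨ y)) = min(1, 0.7) = 0.7
(¬w ⊃ ((w ⊃ x) ∧ (¬w ∨ y))): min(1, 1 − 0.7 + 0.7) = 1
((¬y ⊃ ¬(z ⊃ z)) ∨ (¬w ⊃ ((w ⊃ x) ∧ (¬w ∨ y)))) = max(0.22, 1) = 1
(((¬y ⊃ ¬(z ⊃ z)) ∨ (¬w ⊃ ((w ⊃ x) ∧ (¬w ∨ y)))) ∧ w) = min(1, 0.3) = 0.3

0.30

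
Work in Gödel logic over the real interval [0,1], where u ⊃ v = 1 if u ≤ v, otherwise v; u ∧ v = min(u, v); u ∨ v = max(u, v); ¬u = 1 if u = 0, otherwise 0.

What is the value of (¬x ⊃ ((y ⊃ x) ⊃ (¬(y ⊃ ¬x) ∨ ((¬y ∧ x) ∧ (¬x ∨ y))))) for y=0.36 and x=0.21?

1.00

¬x: Gödel ¬ of 0.21 = 0 (operand ≠ 0)
(y ⊃ x): 0.36 > 0.21, so result = 0.21
¬x: Gödel ¬ of 0.21 = 0 (operand ≠ 0)
(y ⊃ ¬x): 0.36 > 0, so result = 0
¬(y ⊃ ¬x): Gödel ¬ of 0 = 1 (operand is 0)
¬y: Gödel ¬ of 0.36 = 0 (operand ≠ 0)
(¬y ∧ x) = min(0, 0.21) = 0
¬x: Gödel ¬ of 0.21 = 0 (operand ≠ 0)
(¬x ∨ y) = max(0, 0.36) = 0.36
((¬y ∧ x) ∧ (¬x ∨ y)) = min(0, 0.36) = 0
(¬(y ⊃ ¬x) ∨ ((¬y ∧ x) ∧ (¬x ∨ y))) = max(1, 0) = 1
((y ⊃ x) ⊃ (¬(y ⊃ ¬x) ∨ ((¬y ∧ x) ∧ (¬x ∨ y)))): 0.21 ≤ 1, so result = 1
(¬x ⊃ ((y ⊃ x) ⊃ (¬(y ⊃ ¬x) ∨ ((¬y ∧ x) ∧ (¬x ∨ y))))): 0 ≤ 1, so result = 1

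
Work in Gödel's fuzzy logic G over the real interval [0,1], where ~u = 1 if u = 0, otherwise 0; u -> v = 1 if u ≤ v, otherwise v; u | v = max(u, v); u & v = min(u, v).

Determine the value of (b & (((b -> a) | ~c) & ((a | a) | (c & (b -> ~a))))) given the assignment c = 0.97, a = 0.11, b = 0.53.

(b -> a): 0.53 > 0.11, so result = 0.11
~c: Gödel ¬ of 0.97 = 0 (operand ≠ 0)
((b -> a) | ~c) = max(0.11, 0) = 0.11
(a | a) = max(0.11, 0.11) = 0.11
~a: Gödel ¬ of 0.11 = 0 (operand ≠ 0)
(b -> ~a): 0.53 > 0, so result = 0
(c & (b -> ~a)) = min(0.97, 0) = 0
((a | a) | (c & (b -> ~a))) = max(0.11, 0) = 0.11
(((b -> a) | ~c) & ((a | a) | (c & (b -> ~a)))) = min(0.11, 0.11) = 0.11
(b & (((b -> a) | ~c) & ((a | a) | (c & (b -> ~a))))) = min(0.53, 0.11) = 0.11

0.11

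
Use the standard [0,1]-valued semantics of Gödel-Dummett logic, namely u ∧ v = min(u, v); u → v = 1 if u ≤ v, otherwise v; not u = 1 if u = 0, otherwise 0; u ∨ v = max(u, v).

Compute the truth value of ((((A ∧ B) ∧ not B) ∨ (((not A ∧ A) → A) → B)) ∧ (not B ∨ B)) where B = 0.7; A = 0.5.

(A ∧ B) = min(0.5, 0.7) = 0.5
not B: Gödel ¬ of 0.7 = 0 (operand ≠ 0)
((A ∧ B) ∧ not B) = min(0.5, 0) = 0
not A: Gödel ¬ of 0.5 = 0 (operand ≠ 0)
(not A ∧ A) = min(0, 0.5) = 0
((not A ∧ A) → A): 0 ≤ 0.5, so result = 1
(((not A ∧ A) → A) → B): 1 > 0.7, so result = 0.7
(((A ∧ B) ∧ not B) ∨ (((not A ∧ A) → A) → B)) = max(0, 0.7) = 0.7
not B: Gödel ¬ of 0.7 = 0 (operand ≠ 0)
(not B ∨ B) = max(0, 0.7) = 0.7
((((A ∧ B) ∧ not B) ∨ (((not A ∧ A) → A) → B)) ∧ (not B ∨ B)) = min(0.7, 0.7) = 0.7

0.70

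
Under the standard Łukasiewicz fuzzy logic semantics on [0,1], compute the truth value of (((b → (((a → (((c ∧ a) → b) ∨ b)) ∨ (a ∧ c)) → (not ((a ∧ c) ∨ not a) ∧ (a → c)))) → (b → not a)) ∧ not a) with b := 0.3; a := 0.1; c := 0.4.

0.90

(c ∧ a) = min(0.4, 0.1) = 0.1
((c ∧ a) → b): min(1, 1 − 0.1 + 0.3) = 1
(((c ∧ a) → b) ∨ b) = max(1, 0.3) = 1
(a → (((c ∧ a) → b) ∨ b)): min(1, 1 − 0.1 + 1) = 1
(a ∧ c) = min(0.1, 0.4) = 0.1
((a → (((c ∧ a) → b) ∨ b)) ∨ (a ∧ c)) = max(1, 0.1) = 1
(a ∧ c) = min(0.1, 0.4) = 0.1
not a: Łukasiewicz ¬ gives 1 − 0.1 = 0.9
((a ∧ c) ∨ not a) = max(0.1, 0.9) = 0.9
not ((a ∧ c) ∨ not a): Łukasiewicz ¬ gives 1 − 0.9 = 0.1
(a → c): min(1, 1 − 0.1 + 0.4) = 1
(not ((a ∧ c) ∨ not a) ∧ (a → c)) = min(0.1, 1) = 0.1
(((a → (((c ∧ a) → b) ∨ b)) ∨ (a ∧ c)) → (not ((a ∧ c) ∨ not a) ∧ (a → c))): min(1, 1 − 1 + 0.1) = 0.1
(b → (((a → (((c ∧ a) → b) ∨ b)) ∨ (a ∧ c)) → (not ((a ∧ c) ∨ not a) ∧ (a → c)))): min(1, 1 − 0.3 + 0.1) = 0.8
not a: Łukasiewicz ¬ gives 1 − 0.1 = 0.9
(b → not a): min(1, 1 − 0.3 + 0.9) = 1
((b → (((a → (((c ∧ a) → b) ∨ b)) ∨ (a ∧ c)) → (not ((a ∧ c) ∨ not a) ∧ (a → c)))) → (b → not a)): min(1, 1 − 0.8 + 1) = 1
not a: Łukasiewicz ¬ gives 1 − 0.1 = 0.9
(((b → (((a → (((c ∧ a) → b) ∨ b)) ∨ (a ∧ c)) → (not ((a ∧ c) ∨ not a) ∧ (a → c)))) → (b → not a)) ∧ not a) = min(1, 0.9) = 0.9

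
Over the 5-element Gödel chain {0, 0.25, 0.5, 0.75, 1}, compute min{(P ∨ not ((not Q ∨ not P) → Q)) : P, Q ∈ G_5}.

0.00

The minimum is attained at P = 0, Q = 0.25:
  not Q: Gödel ¬ of 0.25 = 0 (operand ≠ 0)
  not P: Gödel ¬ of 0 = 1 (operand is 0)
  (not Q ∨ not P) = max(0, 1) = 1
  ((not Q ∨ not P) → Q): 1 > 0.25, so result = 0.25
  not ((not Q ∨ not P) → Q): Gödel ¬ of 0.25 = 0 (operand ≠ 0)
  (P ∨ not ((not Q ∨ not P) → Q)) = max(0, 0) = 0
Checking all 25 assignments confirms none give a value below 0.00.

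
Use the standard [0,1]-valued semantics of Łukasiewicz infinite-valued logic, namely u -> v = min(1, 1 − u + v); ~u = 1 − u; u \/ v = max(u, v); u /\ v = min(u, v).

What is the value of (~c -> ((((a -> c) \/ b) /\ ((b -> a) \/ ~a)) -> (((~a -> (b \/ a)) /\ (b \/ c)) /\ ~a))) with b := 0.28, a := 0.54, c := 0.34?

~c: Łukasiewicz ¬ gives 1 − 0.34 = 0.66
(a -> c): min(1, 1 − 0.54 + 0.34) = 0.8
((a -> c) \/ b) = max(0.8, 0.28) = 0.8
(b -> a): min(1, 1 − 0.28 + 0.54) = 1
~a: Łukasiewicz ¬ gives 1 − 0.54 = 0.46
((b -> a) \/ ~a) = max(1, 0.46) = 1
(((a -> c) \/ b) /\ ((b -> a) \/ ~a)) = min(0.8, 1) = 0.8
~a: Łukasiewicz ¬ gives 1 − 0.54 = 0.46
(b \/ a) = max(0.28, 0.54) = 0.54
(~a -> (b \/ a)): min(1, 1 − 0.46 + 0.54) = 1
(b \/ c) = max(0.28, 0.34) = 0.34
((~a -> (b \/ a)) /\ (b \/ c)) = min(1, 0.34) = 0.34
~a: Łukasiewicz ¬ gives 1 − 0.54 = 0.46
(((~a -> (b \/ a)) /\ (b \/ c)) /\ ~a) = min(0.34, 0.46) = 0.34
((((a -> c) \/ b) /\ ((b -> a) \/ ~a)) -> (((~a -> (b \/ a)) /\ (b \/ c)) /\ ~a)): min(1, 1 − 0.8 + 0.34) = 0.54
(~c -> ((((a -> c) \/ b) /\ ((b -> a) \/ ~a)) -> (((~a -> (b \/ a)) /\ (b \/ c)) /\ ~a))): min(1, 1 − 0.66 + 0.54) = 0.88

0.88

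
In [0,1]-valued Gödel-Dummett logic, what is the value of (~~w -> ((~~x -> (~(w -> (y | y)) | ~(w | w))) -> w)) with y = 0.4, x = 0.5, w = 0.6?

1.00

~w: Gödel ¬ of 0.6 = 0 (operand ≠ 0)
~~w: Gödel ¬ of 0 = 1 (operand is 0)
~x: Gödel ¬ of 0.5 = 0 (operand ≠ 0)
~~x: Gödel ¬ of 0 = 1 (operand is 0)
(y | y) = max(0.4, 0.4) = 0.4
(w -> (y | y)): 0.6 > 0.4, so result = 0.4
~(w -> (y | y)): Gödel ¬ of 0.4 = 0 (operand ≠ 0)
(w | w) = max(0.6, 0.6) = 0.6
~(w | w): Gödel ¬ of 0.6 = 0 (operand ≠ 0)
(~(w -> (y | y)) | ~(w | w)) = max(0, 0) = 0
(~~x -> (~(w -> (y | y)) | ~(w | w))): 1 > 0, so result = 0
((~~x -> (~(w -> (y | y)) | ~(w | w))) -> w): 0 ≤ 0.6, so result = 1
(~~w -> ((~~x -> (~(w -> (y | y)) | ~(w | w))) -> w)): 1 ≤ 1, so result = 1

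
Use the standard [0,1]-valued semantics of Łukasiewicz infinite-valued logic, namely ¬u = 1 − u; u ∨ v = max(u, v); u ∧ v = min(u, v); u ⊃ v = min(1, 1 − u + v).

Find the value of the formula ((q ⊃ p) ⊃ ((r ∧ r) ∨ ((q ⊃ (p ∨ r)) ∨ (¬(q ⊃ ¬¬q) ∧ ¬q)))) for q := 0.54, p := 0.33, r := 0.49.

1.00

(q ⊃ p): min(1, 1 − 0.54 + 0.33) = 0.79
(r ∧ r) = min(0.49, 0.49) = 0.49
(p ∨ r) = max(0.33, 0.49) = 0.49
(q ⊃ (p ∨ r)): min(1, 1 − 0.54 + 0.49) = 0.95
¬q: Łukasiewicz ¬ gives 1 − 0.54 = 0.46
¬¬q: Łukasiewicz ¬ gives 1 − 0.46 = 0.54
(q ⊃ ¬¬q): min(1, 1 − 0.54 + 0.54) = 1
¬(q ⊃ ¬¬q): Łukasiewicz ¬ gives 1 − 1 = 0
¬q: Łukasiewicz ¬ gives 1 − 0.54 = 0.46
(¬(q ⊃ ¬¬q) ∧ ¬q) = min(0, 0.46) = 0
((q ⊃ (p ∨ r)) ∨ (¬(q ⊃ ¬¬q) ∧ ¬q)) = max(0.95, 0) = 0.95
((r ∧ r) ∨ ((q ⊃ (p ∨ r)) ∨ (¬(q ⊃ ¬¬q) ∧ ¬q))) = max(0.49, 0.95) = 0.95
((q ⊃ p) ⊃ ((r ∧ r) ∨ ((q ⊃ (p ∨ r)) ∨ (¬(q ⊃ ¬¬q) ∧ ¬q)))): min(1, 1 − 0.79 + 0.95) = 1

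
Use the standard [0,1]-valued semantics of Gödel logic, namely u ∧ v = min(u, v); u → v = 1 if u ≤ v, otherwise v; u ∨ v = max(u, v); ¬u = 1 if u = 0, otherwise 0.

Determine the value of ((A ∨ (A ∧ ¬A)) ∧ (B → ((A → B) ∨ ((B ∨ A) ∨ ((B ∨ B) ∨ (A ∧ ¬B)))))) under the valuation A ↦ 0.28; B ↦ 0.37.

¬A: Gödel ¬ of 0.28 = 0 (operand ≠ 0)
(A ∧ ¬A) = min(0.28, 0) = 0
(A ∨ (A ∧ ¬A)) = max(0.28, 0) = 0.28
(A → B): 0.28 ≤ 0.37, so result = 1
(B ∨ A) = max(0.37, 0.28) = 0.37
(B ∨ B) = max(0.37, 0.37) = 0.37
¬B: Gödel ¬ of 0.37 = 0 (operand ≠ 0)
(A ∧ ¬B) = min(0.28, 0) = 0
((B ∨ B) ∨ (A ∧ ¬B)) = max(0.37, 0) = 0.37
((B ∨ A) ∨ ((B ∨ B) ∨ (A ∧ ¬B))) = max(0.37, 0.37) = 0.37
((A → B) ∨ ((B ∨ A) ∨ ((B ∨ B) ∨ (A ∧ ¬B)))) = max(1, 0.37) = 1
(B → ((A → B) ∨ ((B ∨ A) ∨ ((B ∨ B) ∨ (A ∧ ¬B))))): 0.37 ≤ 1, so result = 1
((A ∨ (A ∧ ¬A)) ∧ (B → ((A → B) ∨ ((B ∨ A) ∨ ((B ∨ B) ∨ (A ∧ ¬B)))))) = min(0.28, 1) = 0.28

0.28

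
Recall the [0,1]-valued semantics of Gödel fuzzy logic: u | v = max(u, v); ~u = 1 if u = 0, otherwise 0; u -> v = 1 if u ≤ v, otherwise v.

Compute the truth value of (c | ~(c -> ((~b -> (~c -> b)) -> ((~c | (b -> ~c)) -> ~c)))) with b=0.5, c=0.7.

0.70

~b: Gödel ¬ of 0.5 = 0 (operand ≠ 0)
~c: Gödel ¬ of 0.7 = 0 (operand ≠ 0)
(~c -> b): 0 ≤ 0.5, so result = 1
(~b -> (~c -> b)): 0 ≤ 1, so result = 1
~c: Gödel ¬ of 0.7 = 0 (operand ≠ 0)
~c: Gödel ¬ of 0.7 = 0 (operand ≠ 0)
(b -> ~c): 0.5 > 0, so result = 0
(~c | (b -> ~c)) = max(0, 0) = 0
~c: Gödel ¬ of 0.7 = 0 (operand ≠ 0)
((~c | (b -> ~c)) -> ~c): 0 ≤ 0, so result = 1
((~b -> (~c -> b)) -> ((~c | (b -> ~c)) -> ~c)): 1 ≤ 1, so result = 1
(c -> ((~b -> (~c -> b)) -> ((~c | (b -> ~c)) -> ~c))): 0.7 ≤ 1, so result = 1
~(c -> ((~b -> (~c -> b)) -> ((~c | (b -> ~c)) -> ~c))): Gödel ¬ of 1 = 0 (operand ≠ 0)
(c | ~(c -> ((~b -> (~c -> b)) -> ((~c | (b -> ~c)) -> ~c)))) = max(0.7, 0) = 0.7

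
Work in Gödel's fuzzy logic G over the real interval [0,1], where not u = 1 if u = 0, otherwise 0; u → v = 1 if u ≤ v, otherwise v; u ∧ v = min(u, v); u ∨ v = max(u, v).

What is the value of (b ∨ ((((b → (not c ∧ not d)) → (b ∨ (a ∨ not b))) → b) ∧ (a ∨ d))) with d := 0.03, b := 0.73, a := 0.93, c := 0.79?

not c: Gödel ¬ of 0.79 = 0 (operand ≠ 0)
not d: Gödel ¬ of 0.03 = 0 (operand ≠ 0)
(not c ∧ not d) = min(0, 0) = 0
(b → (not c ∧ not d)): 0.73 > 0, so result = 0
not b: Gödel ¬ of 0.73 = 0 (operand ≠ 0)
(a ∨ not b) = max(0.93, 0) = 0.93
(b ∨ (a ∨ not b)) = max(0.73, 0.93) = 0.93
((b → (not c ∧ not d)) → (b ∨ (a ∨ not b))): 0 ≤ 0.93, so result = 1
(((b → (not c ∧ not d)) → (b ∨ (a ∨ not b))) → b): 1 > 0.73, so result = 0.73
(a ∨ d) = max(0.93, 0.03) = 0.93
((((b → (not c ∧ not d)) → (b ∨ (a ∨ not b))) → b) ∧ (a ∨ d)) = min(0.73, 0.93) = 0.73
(b ∨ ((((b → (not c ∧ not d)) → (b ∨ (a ∨ not b))) → b) ∧ (a ∨ d))) = max(0.73, 0.73) = 0.73

0.73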